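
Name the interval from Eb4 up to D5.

E to D spans seven letter names (E-F-G-A-B-C-D), so the interval is some kind of seventh.
The major seventh spans 11 semitones, and Eb4 to D5 is exactly 11 semitones — so this is a major seventh.

M7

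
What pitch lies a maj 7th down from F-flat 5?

Counting seven letter names down from F lands on G.
A major seventh is 11 semitones; 11 semitones down from Fb5 gives Gbb4.

G-double-flat 4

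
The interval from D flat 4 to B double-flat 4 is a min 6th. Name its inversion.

Inverted interval numbers add to nine, so a sixth pairs with a third (6 + 3 = 9).
Quality inverts too: minor becomes major. That makes the inversion a major third.

major 3rd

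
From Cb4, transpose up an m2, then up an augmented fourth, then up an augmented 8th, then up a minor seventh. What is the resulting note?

Up a minor second from Cb4: Dbb4 (1 semitone up).
Dbb4 up an augmented fourth → Gb4 (6 semitones).
Gb4 up an augmented octave → G5 (13 semitones).
G5 up a minor seventh → F6 (10 semitones).

F6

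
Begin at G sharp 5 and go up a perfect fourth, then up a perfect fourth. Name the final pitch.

F sharp 6

G#5 up a perfect fourth → C#6 (5 semitones).
Up a perfect fourth from C#6: F#6 (5 semitones up).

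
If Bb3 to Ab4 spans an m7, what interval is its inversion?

major second

Inverted interval numbers add to nine, so a seventh pairs with a second (7 + 2 = 9).
Quality inverts too: minor becomes major. That makes the inversion a major second.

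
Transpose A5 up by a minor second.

Two letter names up from A: B.
A minor second is 1 semitone; 1 semitone up from A5 gives Bb5.

Bb5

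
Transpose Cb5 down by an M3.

Abb4

Three letter names down from C: A.
Moving 4 semitones down from Cb5 (the size of a major third) reaches Abb4.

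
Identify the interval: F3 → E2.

Descending from F3 to E2 is the same interval as ascending E2 to F3.
E to F spans two letter names (E-F), plus an octave — that makes it a ninth of some quality.
A major ninth would be 14 semitones, but E2 to F3 is 13 — one semitone narrower, making it a minor ninth.
(Equivalently, a compound minor second: a minor second plus an octave.)

m9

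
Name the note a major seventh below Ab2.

Seven letter names down from A: B.
A major seventh is 11 semitones; 11 semitones down from Ab2 gives Bbb1.

Bbb1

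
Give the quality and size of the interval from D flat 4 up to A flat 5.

P12

D to A spans five letter names (D-E-F-G-A), plus an octave — that makes it a twelfth of some quality.
Db4 to Ab5 is 19 semitones, matching the perfect twelfth exactly, so the quality is perfect.
(Equivalently, a compound perfect fifth: a perfect fifth plus an octave.)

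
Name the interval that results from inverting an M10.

First reduce the compound major tenth to its simple form, a major third.
Inverted interval numbers add to nine, so a third pairs with a sixth (3 + 6 = 9).
And major becomes minor under inversion, so we get a minor sixth.

m6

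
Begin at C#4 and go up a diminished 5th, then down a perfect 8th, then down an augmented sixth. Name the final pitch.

A diminished fifth up from C#4 is G4.
A perfect octave down from G4 is G3.
G3 down an augmented sixth → Bbb2 (10 semitones).

Bbb2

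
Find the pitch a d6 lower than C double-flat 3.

Six letter names down from C: E.
A diminished sixth spans 7 semitones, so from Cbb3 the target pitch is Eb2.

E flat 2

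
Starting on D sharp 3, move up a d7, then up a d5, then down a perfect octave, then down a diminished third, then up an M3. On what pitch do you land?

G sharp 3

A diminished seventh up from D#3 is C4.
Up a diminished fifth from C4: Gb4 (6 semitones up).
A perfect octave down from Gb4 is Gb3.
A diminished third down from Gb3 is E3.
E3 up a major third → G#3 (4 semitones).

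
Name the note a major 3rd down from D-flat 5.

B-double-flat 4

Counting three letter names down from D lands on B.
Moving 4 semitones down from Db5 (the size of a major third) reaches Bbb4.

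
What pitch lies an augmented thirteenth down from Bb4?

Six letters down from B (plus an octave) reaches D.
An augmented thirteenth spans 22 semitones, so from Bb4 the target pitch is Dbb3.

Dbb3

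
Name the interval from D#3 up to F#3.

D to F spans three letter names (D-E-F) — that makes it a third of some quality.
D#3 to F#3 is 3 semitones, a half step short of the major third (4), so this is minor.

m3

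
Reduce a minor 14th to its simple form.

minor 7th

Subtracting seven from the interval number removes an octave: 14 − 7 = 7.
So a minor fourteenth is an octave plus a minor seventh. The quality is unchanged.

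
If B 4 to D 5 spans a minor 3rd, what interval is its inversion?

The rule of nine gives the new number: 9 − 3 = 6, so a third becomes a sixth.
And minor becomes major under inversion, so we get a major sixth.

major sixth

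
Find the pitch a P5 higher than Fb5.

Cb6

Five letter names up from F: C.
Moving 7 semitones up from Fb5 (the size of a perfect fifth) reaches Cb6.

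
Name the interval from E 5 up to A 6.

E to A spans four letter names (E-F-G-A), plus an octave: an eleventh.
E5 to A6 is 17 semitones, matching the perfect eleventh exactly, so the quality is perfect.
(Equivalently, a compound perfect fourth: a perfect fourth plus an octave.)

perfect 11th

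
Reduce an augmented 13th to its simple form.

A6

Take out an octave (7 from the number): 13 − 7 = 6.
That makes an augmented thirteenth a compound augmented sixth — an octave plus an augmented sixth.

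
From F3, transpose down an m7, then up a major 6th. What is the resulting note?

F3 down a minor seventh → G2 (10 semitones).
Up a major sixth from G2: E3 (9 semitones up).

E3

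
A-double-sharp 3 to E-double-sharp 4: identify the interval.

A to E spans five letter names (A-B-C-D-E) — that makes it a fifth of some quality.
Counting semitones, A##3→E##4 is 7, which is the perfect fifth.

perfect fifth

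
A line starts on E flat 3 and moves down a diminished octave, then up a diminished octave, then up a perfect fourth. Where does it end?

A flat 3

A diminished octave down from Eb3 is E2.
Up a diminished octave from E2: Eb3 (11 semitones up).
Up a perfect fourth from Eb3: Ab3 (5 semitones up).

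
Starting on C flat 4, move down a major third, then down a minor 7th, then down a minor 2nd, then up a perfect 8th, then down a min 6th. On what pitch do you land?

Down a major third from Cb4: Abb3 (4 semitones down).
Abb3 down a minor seventh → Bbb2 (10 semitones).
A minor second down from Bbb2 is Ab2.
A perfect octave up from Ab2 is Ab3.
A minor sixth down from Ab3 is C3.

C 3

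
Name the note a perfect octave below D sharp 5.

D sharp 4

The letter stays D (same as the start), shifted an octave down.
A perfect octave is 12 semitones; 12 semitones down from D#5 gives D#4.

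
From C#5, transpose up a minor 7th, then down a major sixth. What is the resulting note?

D5

A minor seventh up from C#5 is B5.
A major sixth down from B5 is D5.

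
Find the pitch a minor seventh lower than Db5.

The seventh takes the letter from D down to E.
A minor seventh spans 10 semitones, so from Db5 the target pitch is Eb4.

Eb4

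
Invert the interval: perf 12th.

P4

First reduce the compound perfect twelfth to its simple form, a perfect fifth.
Interval numbers invert to sum to nine: 5 + 4 = 9, so a fifth inverts to a fourth.
The quality also flips — perfect stays perfect — giving a perfect fourth.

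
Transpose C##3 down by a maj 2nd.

B#2

Counting two letter names down from C lands on B.
Moving 2 semitones down from C##3 (the size of a major second) reaches B#2.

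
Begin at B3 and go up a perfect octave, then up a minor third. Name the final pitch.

Up a perfect octave from B3: B4 (12 semitones up).
A minor third up from B4 is D5.

D5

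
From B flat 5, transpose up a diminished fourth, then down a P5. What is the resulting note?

Bb5 up a diminished fourth → Ebb6 (4 semitones).
Down a perfect fifth from Ebb6: Abb5 (7 semitones down).

A double-flat 5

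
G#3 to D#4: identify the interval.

G to D spans five letter names (G-A-B-C-D) — that makes it a fifth of some quality.
Counting semitones, G#3→D#4 is 7, which is the perfect fifth.

perfect 5th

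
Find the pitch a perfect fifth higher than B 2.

Five letter names up from B: F.
Moving 7 semitones up from B2 (the size of a perfect fifth) reaches F#3.

F-sharp 3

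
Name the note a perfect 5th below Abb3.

Dbb3

The fifth takes the letter from A down to D.
A perfect fifth is 7 semitones; 7 semitones down from Abb3 gives Dbb3.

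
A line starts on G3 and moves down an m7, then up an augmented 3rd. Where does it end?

A minor seventh down from G3 is A2.
Up an augmented third from A2: C##3 (5 semitones up).

C##3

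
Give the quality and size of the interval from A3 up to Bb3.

A to B spans two letter names (A-B): a second.
A major second would be 2 semitones, but A3 to Bb3 is 1 — one semitone narrower, making it a minor second.

m2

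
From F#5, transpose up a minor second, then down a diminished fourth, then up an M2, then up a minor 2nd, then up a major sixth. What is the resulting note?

D#6

F#5 up a minor second → G5 (1 semitone).
G5 down a diminished fourth → D#5 (4 semitones).
Up a major second from D#5: E#5 (2 semitones up).
A minor second up from E#5 is F#5.
A major sixth up from F#5 is D#6.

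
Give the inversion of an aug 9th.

First reduce the compound augmented ninth to its simple form, an augmented second.
Inverted interval numbers add to nine, so a second pairs with a seventh (2 + 7 = 9).
The quality also flips — augmented becomes diminished — giving a diminished seventh.

diminished 7th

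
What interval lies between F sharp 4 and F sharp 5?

perfect 8th

F to F is the same letter name, plus an octave: an octave.
The perfect octave spans 12 semitones, and F#4 to F#5 is exactly 12 semitones — so this is a perfect octave.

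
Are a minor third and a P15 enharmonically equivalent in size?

A minor third is 3 semitones but a perfect fifteenth is 24 semitones — different sizes.

No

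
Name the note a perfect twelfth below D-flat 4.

G-flat 2

The twelfth's letter: D down five letter names plus an octave → G.
A perfect twelfth is 19 semitones; 19 semitones down from Db4 gives Gb2.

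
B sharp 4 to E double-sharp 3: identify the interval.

diminished 12th

Descending from B#4 to E##3 is the same interval as ascending E##3 to B#4.
E to B spans five letter names (E-F-G-A-B), plus an octave: a twelfth.
E##3 to B#4 spans 18 semitones — one semitone narrower than the perfect twelfth (19) — giving a diminished twelfth.
(Equivalently, a compound diminished fifth: a diminished fifth plus an octave.)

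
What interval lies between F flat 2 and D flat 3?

F to D spans six letter names (F-G-A-B-C-D), so the interval is some kind of sixth.
Counting semitones, Fb2→Db3 is 9, which is the major sixth.

major 6th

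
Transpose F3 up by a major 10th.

Three letters up from F (plus an octave) reaches A.
Moving 16 semitones up from F3 (the size of a major tenth) reaches A4.

A4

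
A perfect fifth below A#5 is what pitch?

The fifth takes the letter from A down to D.
A perfect fifth is 7 semitones; 7 semitones down from A#5 gives D#5.

D#5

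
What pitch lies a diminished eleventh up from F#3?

Counting four letter names plus an octave up from F lands on B.
A diminished eleventh is 16 semitones; 16 semitones up from F#3 gives Bb4.

Bb4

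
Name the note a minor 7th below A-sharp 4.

Seven letter names down from A: B.
A minor seventh is 10 semitones; 10 semitones down from A#4 gives B#3.

B-sharp 3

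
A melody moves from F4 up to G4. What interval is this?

F to G spans two letter names (F-G): a second.
F4 to G4 is 2 semitones, matching the major second exactly, so the quality is major.

major 2nd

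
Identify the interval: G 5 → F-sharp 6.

G to F spans seven letter names (G-A-B-C-D-E-F), so the interval is some kind of seventh.
Counting semitones, G5→F#6 is 11, which is the major seventh.

M7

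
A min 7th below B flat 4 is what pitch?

Seven letter names down from B: C.
A minor seventh spans 10 semitones, so from Bb4 the target pitch is C4.

C 4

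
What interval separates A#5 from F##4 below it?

Descending from A#5 to F##4 is the same interval as ascending F##4 to A#5.
F to A spans three letter names (F-G-A), plus an octave, so the interval is some kind of tenth.
At 15 semitones, F##4→A#5 falls one short of a major tenth: minor.
(Equivalently, a compound minor third: a minor third plus an octave.)

minor 10th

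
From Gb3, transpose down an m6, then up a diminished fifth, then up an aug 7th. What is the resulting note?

E4

Down a minor sixth from Gb3: Bb2 (8 semitones down).
Bb2 up a diminished fifth → Fb3 (6 semitones).
Up an augmented seventh from Fb3: E4 (12 semitones up).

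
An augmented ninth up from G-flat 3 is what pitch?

A 4

The ninth's letter: G up two letter names plus an octave → A.
An augmented ninth spans 15 semitones, so from Gb3 the target pitch is A4.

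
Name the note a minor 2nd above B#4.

C#5

Two letter names up from B: C.
A minor second is 1 semitone; 1 semitone up from B#4 gives C#5.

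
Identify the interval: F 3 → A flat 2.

major sixth

Descending from F3 to Ab2 is the same interval as ascending Ab2 to F3.
A to F spans six letter names (A-B-C-D-E-F) — that makes it a sixth of some quality.
Counting semitones, Ab2→F3 is 9, which is the major sixth.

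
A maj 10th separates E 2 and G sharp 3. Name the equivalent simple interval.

M3

Each octave removed subtracts seven from the number: 10 − 7 = 3.
Quality carries through unchanged, so the simple form is a major third.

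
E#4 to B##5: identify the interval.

E to B spans five letter names (E-F-G-A-B), plus an octave: a twelfth.
A perfect twelfth would be 19 semitones; E#4 to B##5 is 20, one semitone wider, so the interval is augmented.
(Equivalently, a compound augmented fifth: an augmented fifth plus an octave.)

augmented 12th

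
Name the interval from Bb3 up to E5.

B to E spans four letter names (B-C-D-E), plus an octave: an eleventh.
A perfect eleventh would be 17 semitones; Bb3 to E5 is 18, one semitone wider, so the interval is augmented.
(Equivalently, a compound augmented fourth: an augmented fourth plus an octave.)

A11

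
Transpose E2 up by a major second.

Two letter names up from E: F.
A major second is 2 semitones; 2 semitones up from E2 gives F#2.

F#2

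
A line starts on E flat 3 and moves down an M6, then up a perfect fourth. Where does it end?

Eb3 down a major sixth → Gb2 (9 semitones).
A perfect fourth up from Gb2 is Cb3.

C flat 3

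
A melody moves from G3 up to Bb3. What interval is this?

m3

G to B spans three letter names (G-A-B): a third.
G3 to Bb3 is 3 semitones, a half step short of the major third (4), so this is minor.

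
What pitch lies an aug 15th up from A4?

For a fifteenth the letter name doesn't change: still A, two octaves up.
An augmented fifteenth spans 25 semitones, so from A4 the target pitch is A#6.

A#6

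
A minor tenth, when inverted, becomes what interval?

M6

First reduce the compound minor tenth to its simple form, a minor third.
Inverted interval numbers add to nine, so a third pairs with a sixth (3 + 6 = 9).
And minor becomes major under inversion, so we get a major sixth.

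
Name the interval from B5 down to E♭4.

Descending from B5 to Eb4 is the same interval as ascending Eb4 to B5.
E to B spans five letter names (E-F-G-A-B), plus an octave — that makes it a twelfth of some quality.
A perfect twelfth would be 19 semitones; Eb4 to B5 is 20, one semitone wider, so the interval is augmented.
(Equivalently, a compound augmented fifth: an augmented fifth plus an octave.)

A12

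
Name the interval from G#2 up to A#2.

G to A spans two letter names (G-A): a second.
The major second spans 2 semitones, and G#2 to A#2 is exactly 2 semitones — so this is a major second.

major second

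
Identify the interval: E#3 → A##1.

diminished twelfth

Descending from E#3 to A##1 is the same interval as ascending A##1 to E#3.
A to E spans five letter names (A-B-C-D-E), plus an octave: a twelfth.
A perfect twelfth would be 19 semitones; A##1 to E#3 is 18, one semitone narrower, so the interval is diminished.
(Equivalently, a compound diminished fifth: a diminished fifth plus an octave.)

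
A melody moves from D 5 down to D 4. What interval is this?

perfect 8th

Descending from D5 to D4 is the same interval as ascending D4 to D5.
D to D is the same letter name, plus an octave: an octave.
D4 to D5 is 12 semitones, matching the perfect octave exactly, so the quality is perfect.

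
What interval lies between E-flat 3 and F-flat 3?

E to F spans two letter names (E-F): a second.
Eb3 to Fb3 is 1 semitone, a half step short of the major second (2), so this is minor.

minor second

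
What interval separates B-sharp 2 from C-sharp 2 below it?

major 7th

Descending from B#2 to C#2 is the same interval as ascending C#2 to B#2.
C to B spans seven letter names (C-D-E-F-G-A-B), so the interval is some kind of seventh.
The major seventh spans 11 semitones, and C#2 to B#2 is exactly 11 semitones — so this is a major seventh.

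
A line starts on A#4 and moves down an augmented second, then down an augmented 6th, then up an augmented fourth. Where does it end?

An augmented second down from A#4 is G4.
G4 down an augmented sixth → Bbb3 (10 semitones).
Bbb3 up an augmented fourth → Eb4 (6 semitones).

Eb4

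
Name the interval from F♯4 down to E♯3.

Descending from F#4 to E#3 is the same interval as ascending E#3 to F#4.
E to F spans two letter names (E-F), plus an octave — that makes it a ninth of some quality.
At 13 semitones, E#3→F#4 falls one short of a major ninth: minor.
(Equivalently, a compound minor second: a minor second plus an octave.)

minor ninth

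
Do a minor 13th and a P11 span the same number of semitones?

20 semitones (minor thirteenth) vs 17 semitones (perfect eleventh): not equal.

No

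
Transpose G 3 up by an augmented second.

A sharp 3

Two letter names up from G: A.
An augmented second spans 3 semitones, so from G3 the target pitch is A#3.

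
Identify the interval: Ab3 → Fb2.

major tenth

Descending from Ab3 to Fb2 is the same interval as ascending Fb2 to Ab3.
F to A spans three letter names (F-G-A), plus an octave — that makes it a tenth of some quality.
Counting semitones, Fb2→Ab3 is 16, which is the major tenth.
(Equivalently, a compound major third: a major third plus an octave.)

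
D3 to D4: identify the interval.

D to D is the same letter name, plus an octave: an octave.
Counting semitones, D3→D4 is 12, which is the perfect octave.

perfect octave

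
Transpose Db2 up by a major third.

F2

Counting three letter names up from D lands on F.
A major third spans 4 semitones, so from Db2 the target pitch is F2.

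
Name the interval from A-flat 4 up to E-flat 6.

A to E spans five letter names (A-B-C-D-E), plus an octave — that makes it a twelfth of some quality.
Counting semitones, Ab4→Eb6 is 19, which is the perfect twelfth.
(Equivalently, a compound perfect fifth: a perfect fifth plus an octave.)

perfect twelfth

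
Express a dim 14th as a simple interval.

Each octave removed subtracts seven from the number: 14 − 7 = 7.
That makes a diminished fourteenth a compound diminished seventh — an octave plus a diminished seventh.

d7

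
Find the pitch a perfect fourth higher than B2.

E3

Counting four letter names up from B lands on E.
A perfect fourth is 5 semitones; 5 semitones up from B2 gives E3.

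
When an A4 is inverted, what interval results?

diminished 5th

Interval numbers invert to sum to nine: 4 + 5 = 9, so a fourth inverts to a fifth.
And augmented becomes diminished under inversion, so we get a diminished fifth.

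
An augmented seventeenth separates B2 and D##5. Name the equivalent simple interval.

augmented third

Take out 2 octaves (14 from the number): 17 − 14 = 3.
So an augmented seventeenth is 2 octaves plus an augmented third. The quality is unchanged.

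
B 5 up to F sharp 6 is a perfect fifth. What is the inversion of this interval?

perfect 4th

Interval numbers invert to sum to nine: 5 + 4 = 9, so a fifth inverts to a fourth.
And perfect stays perfect under inversion, so we get a perfect fourth.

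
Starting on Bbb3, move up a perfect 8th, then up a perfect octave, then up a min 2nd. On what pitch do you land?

Cbb6

A perfect octave up from Bbb3 is Bbb4.
Up a perfect octave from Bbb4: Bbb5 (12 semitones up).
A minor second up from Bbb5 is Cbb6.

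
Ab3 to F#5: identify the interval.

A to F spans six letter names (A-B-C-D-E-F), plus an octave: a thirteenth.
The major thirteenth is 21 semitones; here we have 22, one semitone wider: augmented.
(Equivalently, a compound augmented sixth: an augmented sixth plus an octave.)

augmented thirteenth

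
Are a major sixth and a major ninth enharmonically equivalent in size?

No

9 semitones (major sixth) vs 14 semitones (major ninth): not equal.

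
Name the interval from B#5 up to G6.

d6

B to G spans six letter names (B-C-D-E-F-G): a sixth.
B#5 to G6 spans 7 semitones — two semitones narrower than the major sixth (9) — giving a diminished sixth.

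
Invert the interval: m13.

M3

First reduce the compound minor thirteenth to its simple form, a minor sixth.
Inverted interval numbers add to nine, so a sixth pairs with a third (6 + 3 = 9).
The quality also flips — minor becomes major — giving a major third.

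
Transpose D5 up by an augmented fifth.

Five letter names up from D: A.
An augmented fifth spans 8 semitones, so from D5 the target pitch is A#5.

A#5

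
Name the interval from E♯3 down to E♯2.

Descending from E#3 to E#2 is the same interval as ascending E#2 to E#3.
E to E is the same letter name, plus an octave: an octave.
Counting semitones, E#2→E#3 is 12, which is the perfect octave.

perfect 8th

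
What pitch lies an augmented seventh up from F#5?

Counting seven letter names up from F lands on E.
An augmented seventh spans 12 semitones, so from F#5 the target pitch is E##6.

E##6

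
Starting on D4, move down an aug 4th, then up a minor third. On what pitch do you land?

Cb4

An augmented fourth down from D4 is Ab3.
Up a minor third from Ab3: Cb4 (3 semitones up).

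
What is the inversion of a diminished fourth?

A5

Interval numbers invert to sum to nine: 4 + 5 = 9, so a fourth inverts to a fifth.
And diminished becomes augmented under inversion, so we get an augmented fifth.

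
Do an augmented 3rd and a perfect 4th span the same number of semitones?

Yes

Both span 5 semitones: an augmented third and a perfect fourth are the same chromatic distance.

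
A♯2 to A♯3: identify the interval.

perfect octave

A to A is the same letter name, plus an octave — that makes it an octave of some quality.
Counting semitones, A#2→A#3 is 12, which is the perfect octave.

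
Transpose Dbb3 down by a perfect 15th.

A fifteenth keeps the letter name D, two octaves down from D.
A perfect fifteenth spans 24 semitones, so from Dbb3 the target pitch is Dbb1.

Dbb1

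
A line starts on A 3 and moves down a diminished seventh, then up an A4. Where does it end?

Down a diminished seventh from A3: B#2 (9 semitones down).
An augmented fourth up from B#2 is E##3.

E double-sharp 3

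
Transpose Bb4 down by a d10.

G#3

Three letters down from B (plus an octave) reaches G.
A diminished tenth spans 14 semitones, so from Bb4 the target pitch is G#3.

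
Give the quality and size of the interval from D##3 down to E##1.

m14

Descending from D##3 to E##1 is the same interval as ascending E##1 to D##3.
E to D spans seven letter names (E-F-G-A-B-C-D), plus an octave: a fourteenth.
At 22 semitones, E##1→D##3 falls one short of a major fourteenth: minor.
(Equivalently, a compound minor seventh: a minor seventh plus an octave.)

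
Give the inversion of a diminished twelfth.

First reduce the compound diminished twelfth to its simple form, a diminished fifth.
Interval numbers invert to sum to nine: 5 + 4 = 9, so a fifth inverts to a fourth.
Quality inverts too: diminished becomes augmented. That makes the inversion an augmented fourth.

A4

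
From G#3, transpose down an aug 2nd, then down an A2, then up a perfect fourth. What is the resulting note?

Abb3

G#3 down an augmented second → F3 (3 semitones).
F3 down an augmented second → Ebb3 (3 semitones).
Up a perfect fourth from Ebb3: Abb3 (5 semitones up).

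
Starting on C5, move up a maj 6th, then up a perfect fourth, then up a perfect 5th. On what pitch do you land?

A major sixth up from C5 is A5.
A perfect fourth up from A5 is D6.
D6 up a perfect fifth → A6 (7 semitones).

A6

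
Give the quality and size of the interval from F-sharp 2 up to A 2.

F to A spans three letter names (F-G-A) — that makes it a third of some quality.
F#2 to A2 is 3 semitones, a half step short of the major third (4), so this is minor.

minor third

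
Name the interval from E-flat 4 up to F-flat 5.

minor ninth

E to F spans two letter names (E-F), plus an octave, so the interval is some kind of ninth.
At 13 semitones, Eb4→Fb5 falls one short of a major ninth: minor.
(Equivalently, a compound minor second: a minor second plus an octave.)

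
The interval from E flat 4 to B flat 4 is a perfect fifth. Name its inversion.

Interval numbers invert to sum to nine: 5 + 4 = 9, so a fifth inverts to a fourth.
The quality also flips — perfect stays perfect — giving a perfect fourth.

perfect 4th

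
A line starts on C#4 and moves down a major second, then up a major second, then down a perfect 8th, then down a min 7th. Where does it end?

Down a major second from C#4: B3 (2 semitones down).
A major second up from B3 is C#4.
A perfect octave down from C#4 is C#3.
C#3 down a minor seventh → D#2 (10 semitones).

D#2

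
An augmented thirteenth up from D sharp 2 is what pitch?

B double-sharp 3

Six letters up from D (plus an octave) reaches B.
An augmented thirteenth spans 22 semitones, so from D#2 the target pitch is B##3.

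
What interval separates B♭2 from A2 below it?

minor second

Descending from Bb2 to A2 is the same interval as ascending A2 to Bb2.
A to B spans two letter names (A-B): a second.
A2 to Bb2 is 1 semitone, a half step short of the major second (2), so this is minor.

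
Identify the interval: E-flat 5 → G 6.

E to G spans three letter names (E-F-G), plus an octave: a tenth.
Counting semitones, Eb5→G6 is 16, which is the major tenth.
(Equivalently, a compound major third: a major third plus an octave.)

M10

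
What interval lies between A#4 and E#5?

A to E spans five letter names (A-B-C-D-E) — that makes it a fifth of some quality.
A#4 to E#5 is 7 semitones, matching the perfect fifth exactly, so the quality is perfect.

perfect fifth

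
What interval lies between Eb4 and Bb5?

perfect twelfth

E to B spans five letter names (E-F-G-A-B), plus an octave — that makes it a twelfth of some quality.
Counting semitones, Eb4→Bb5 is 19, which is the perfect twelfth.
(Equivalently, a compound perfect fifth: a perfect fifth plus an octave.)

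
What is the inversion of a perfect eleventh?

perfect fifth

First reduce the compound perfect eleventh to its simple form, a perfect fourth.
Inverted interval numbers add to nine, so a fourth pairs with a fifth (4 + 5 = 9).
And perfect stays perfect under inversion, so we get a perfect fifth.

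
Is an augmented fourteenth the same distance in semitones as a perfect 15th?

An augmented fourteenth = 24 semitones = a perfect fifteenth; enharmonically equal.

Yes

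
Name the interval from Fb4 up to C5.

augmented fifth

F to C spans five letter names (F-G-A-B-C): a fifth.
Fb4 to C5 spans 8 semitones — one semitone wider than the perfect fifth (7) — giving an augmented fifth.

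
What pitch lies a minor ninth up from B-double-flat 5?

C-double-flat 7

Counting two letter names plus an octave up from B lands on C.
A minor ninth spans 13 semitones, so from Bbb5 the target pitch is Cbb7.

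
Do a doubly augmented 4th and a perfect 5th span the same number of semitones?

A doubly augmented fourth spans 7 semitones, and a perfect fifth also spans 7 semitones — they're enharmonic.

Yes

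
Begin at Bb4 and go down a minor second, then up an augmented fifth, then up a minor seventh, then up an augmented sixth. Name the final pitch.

Down a minor second from Bb4: A4 (1 semitone down).
A4 up an augmented fifth → E#5 (8 semitones).
Up a minor seventh from E#5: D#6 (10 semitones up).
An augmented sixth up from D#6 is B##6.

B##6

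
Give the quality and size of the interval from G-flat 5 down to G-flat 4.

perfect octave

Descending from Gb5 to Gb4 is the same interval as ascending Gb4 to Gb5.
G to G is the same letter name, plus an octave: an octave.
Counting semitones, Gb4→Gb5 is 12, which is the perfect octave.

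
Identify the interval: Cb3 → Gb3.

perfect fifth

C to G spans five letter names (C-D-E-F-G), so the interval is some kind of fifth.
Counting semitones, Cb3→Gb3 is 7, which is the perfect fifth.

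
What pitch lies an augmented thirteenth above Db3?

B4

The thirteenth's letter: D up six letter names plus an octave → B.
Moving 22 semitones up from Db3 (the size of an augmented thirteenth) reaches B4.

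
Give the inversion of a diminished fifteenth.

First reduce the compound diminished fifteenth to its simple form, a diminished octave.
The rule of nine gives the new number: 9 − 8 = 1, so an octave becomes a unison.
The quality also flips — diminished becomes augmented — giving an augmented unison.

augmented unison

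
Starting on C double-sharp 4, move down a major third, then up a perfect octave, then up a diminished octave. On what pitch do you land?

C##4 down a major third → A#3 (4 semitones).
A perfect octave up from A#3 is A#4.
Up a diminished octave from A#4: A5 (11 semitones up).

A 5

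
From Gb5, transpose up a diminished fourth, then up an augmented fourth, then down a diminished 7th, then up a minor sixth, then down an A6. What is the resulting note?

Gb5 up a diminished fourth → Cbb6 (4 semitones).
Cbb6 up an augmented fourth → Fb6 (6 semitones).
Down a diminished seventh from Fb6: G5 (9 semitones down).
A minor sixth up from G5 is Eb6.
Eb6 down an augmented sixth → Gbb5 (10 semitones).

Gbb5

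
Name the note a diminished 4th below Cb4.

G3

The fourth takes the letter from C down to G.
Moving 4 semitones down from Cb4 (the size of a diminished fourth) reaches G3.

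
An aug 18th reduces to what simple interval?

A4

Subtracting seven from the interval number removes an octave: 18 − 14 = 4.
That makes an augmented eighteenth a compound augmented fourth — 2 octaves plus an augmented fourth.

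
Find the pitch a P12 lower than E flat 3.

The twelfth's letter: E down five letter names plus an octave → A.
Moving 19 semitones down from Eb3 (the size of a perfect twelfth) reaches Ab1.

A flat 1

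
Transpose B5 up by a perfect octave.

An octave keeps the letter name B, an octave up from B.
A perfect octave spans 12 semitones, so from B5 the target pitch is B6.

B6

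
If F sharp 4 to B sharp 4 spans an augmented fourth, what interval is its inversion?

Inverted interval numbers add to nine, so a fourth pairs with a fifth (4 + 5 = 9).
And augmented becomes diminished under inversion, so we get a diminished fifth.

d5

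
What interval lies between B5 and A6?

minor seventh

B to A spans seven letter names (B-C-D-E-F-G-A): a seventh.
B5 to A6 is 10 semitones, a half step short of the major seventh (11), so this is minor.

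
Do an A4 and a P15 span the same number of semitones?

No

An augmented fourth spans 6 semitones; a perfect fifteenth spans 24 semitones. They differ by 18.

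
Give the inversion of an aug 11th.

diminished 5th

First reduce the compound augmented eleventh to its simple form, an augmented fourth.
Inverted interval numbers add to nine, so a fourth pairs with a fifth (4 + 5 = 9).
And augmented becomes diminished under inversion, so we get a diminished fifth.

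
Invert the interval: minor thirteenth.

First reduce the compound minor thirteenth to its simple form, a minor sixth.
Interval numbers invert to sum to nine: 6 + 3 = 9, so a sixth inverts to a third.
The quality also flips — minor becomes major — giving a major third.

major 3rd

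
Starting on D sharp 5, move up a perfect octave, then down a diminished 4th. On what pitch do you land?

A double-sharp 5

Up a perfect octave from D#5: D#6 (12 semitones up).
D#6 down a diminished fourth → A##5 (4 semitones).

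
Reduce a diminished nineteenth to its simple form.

d5

Subtracting seven from the interval number removes an octave: 19 − 14 = 5.
So a diminished nineteenth is 2 octaves plus a diminished fifth. The quality is unchanged.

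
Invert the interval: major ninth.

minor 7th

First reduce the compound major ninth to its simple form, a major second.
Inverted interval numbers add to nine, so a second pairs with a seventh (2 + 7 = 9).
And major becomes minor under inversion, so we get a minor seventh.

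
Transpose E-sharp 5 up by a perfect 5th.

B-sharp 5

Counting five letter names up from E lands on B.
A perfect fifth is 7 semitones; 7 semitones up from E#5 gives B#5.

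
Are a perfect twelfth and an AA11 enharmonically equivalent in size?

Yes

Both span 19 semitones: a perfect twelfth and a doubly augmented eleventh are the same chromatic distance.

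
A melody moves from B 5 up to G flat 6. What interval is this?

diminished sixth

B to G spans six letter names (B-C-D-E-F-G): a sixth.
A major sixth would be 9 semitones; B5 to Gb6 is 7, two semitones narrower, so the interval is diminished.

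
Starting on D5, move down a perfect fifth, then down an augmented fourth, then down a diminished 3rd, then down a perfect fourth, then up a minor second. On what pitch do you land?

G3

D5 down a perfect fifth → G4 (7 semitones).
G4 down an augmented fourth → Db4 (6 semitones).
Down a diminished third from Db4: B3 (2 semitones down).
A perfect fourth down from B3 is F#3.
Up a minor second from F#3: G3 (1 semitone up).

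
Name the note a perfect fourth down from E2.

The fourth takes the letter from E down to B.
Moving 5 semitones down from E2 (the size of a perfect fourth) reaches B1.

B1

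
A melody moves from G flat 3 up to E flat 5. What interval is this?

G to E spans six letter names (G-A-B-C-D-E), plus an octave, so the interval is some kind of thirteenth.
Gb3 to Eb5 is 21 semitones, matching the major thirteenth exactly, so the quality is major.
(Equivalently, a compound major sixth: a major sixth plus an octave.)

major thirteenth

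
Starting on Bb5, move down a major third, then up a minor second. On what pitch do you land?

Abb5

Bb5 down a major third → Gb5 (4 semitones).
Gb5 up a minor second → Abb5 (1 semitone).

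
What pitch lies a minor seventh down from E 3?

Seven letter names down from E: F.
A minor seventh is 10 semitones; 10 semitones down from E3 gives F#2.

F-sharp 2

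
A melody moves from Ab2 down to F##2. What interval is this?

Descending from Ab2 to F##2 is the same interval as ascending F##2 to Ab2.
F to A spans three letter names (F-G-A) — that makes it a third of some quality.
The major third is 4 semitones; here we have 1, three semitones narrower: doubly diminished.

dd3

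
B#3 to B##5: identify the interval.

augmented fifteenth

B to B is the same letter name, plus 2 octaves, so the interval is some kind of fifteenth.
The perfect fifteenth is 24 semitones; here we have 25, one semitone wider: augmented.
(Equivalently, a compound augmented octave: an augmented octave plus an octave.)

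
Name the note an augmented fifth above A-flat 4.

E 5

The fifth takes the letter from A up to E.
Moving 8 semitones up from Ab4 (the size of an augmented fifth) reaches E5.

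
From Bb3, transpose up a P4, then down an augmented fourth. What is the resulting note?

Bb3 up a perfect fourth → Eb4 (5 semitones).
Down an augmented fourth from Eb4: Bbb3 (6 semitones down).

Bbb3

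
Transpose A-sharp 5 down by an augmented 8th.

A 4

The letter stays A (same as the start), shifted an octave down.
An augmented octave spans 13 semitones, so from A#5 the target pitch is A4.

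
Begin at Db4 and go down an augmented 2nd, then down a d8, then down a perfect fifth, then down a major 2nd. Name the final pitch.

Down an augmented second from Db4: Cbb4 (3 semitones down).
Cbb4 down a diminished octave → Cb3 (11 semitones).
A perfect fifth down from Cb3 is Fb2.
A major second down from Fb2 is Ebb2.

Ebb2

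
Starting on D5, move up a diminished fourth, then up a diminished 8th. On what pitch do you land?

Up a diminished fourth from D5: Gb5 (4 semitones up).
A diminished octave up from Gb5 is Gbb6.

Gbb6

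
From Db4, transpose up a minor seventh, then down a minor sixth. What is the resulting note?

Eb4

Up a minor seventh from Db4: Cb5 (10 semitones up).
A minor sixth down from Cb5 is Eb4.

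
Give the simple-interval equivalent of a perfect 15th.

perfect octave

Subtracting seven from the interval number removes an octave: 15 − 7 = 8.
So a perfect fifteenth is an octave plus a perfect octave. The quality is unchanged.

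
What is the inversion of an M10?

minor sixth

First reduce the compound major tenth to its simple form, a major third.
Interval numbers invert to sum to nine: 3 + 6 = 9, so a third inverts to a sixth.
And major becomes minor under inversion, so we get a minor sixth.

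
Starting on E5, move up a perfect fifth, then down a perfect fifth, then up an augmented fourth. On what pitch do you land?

Up a perfect fifth from E5: B5 (7 semitones up).
B5 down a perfect fifth → E5 (7 semitones).
An augmented fourth up from E5 is A#5.

A#5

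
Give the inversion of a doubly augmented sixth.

Inverted interval numbers add to nine, so a sixth pairs with a third (6 + 3 = 9).
The quality also flips — doubly augmented becomes doubly diminished — giving a doubly diminished third.

doubly diminished 3rd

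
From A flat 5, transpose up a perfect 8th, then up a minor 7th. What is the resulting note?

G flat 7

Up a perfect octave from Ab5: Ab6 (12 semitones up).
Up a minor seventh from Ab6: Gb7 (10 semitones up).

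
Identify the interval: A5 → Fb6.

diminished sixth

A to F spans six letter names (A-B-C-D-E-F): a sixth.
The major sixth is 9 semitones; here we have 7, two semitones narrower: diminished.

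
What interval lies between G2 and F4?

G to F spans seven letter names (G-A-B-C-D-E-F), plus an octave — that makes it a fourteenth of some quality.
A major fourteenth would be 23 semitones, but G2 to F4 is 22 — one semitone narrower, making it a minor fourteenth.
(Equivalently, a compound minor seventh: a minor seventh plus an octave.)

minor fourteenth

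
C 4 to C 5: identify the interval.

perfect 8th

C to C is the same letter name, plus an octave — that makes it an octave of some quality.
The perfect octave spans 12 semitones, and C4 to C5 is exactly 12 semitones — so this is a perfect octave.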